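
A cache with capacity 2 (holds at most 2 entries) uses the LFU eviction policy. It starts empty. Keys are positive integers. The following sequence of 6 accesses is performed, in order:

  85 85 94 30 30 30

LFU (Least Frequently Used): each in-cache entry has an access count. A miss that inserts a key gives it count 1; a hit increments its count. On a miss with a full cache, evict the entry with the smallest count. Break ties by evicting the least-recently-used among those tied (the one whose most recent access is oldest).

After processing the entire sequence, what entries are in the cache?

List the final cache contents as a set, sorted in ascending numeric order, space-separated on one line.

Answer: 30 85

Derivation:
LFU simulation (capacity=2):
  1. access 85: MISS. Cache: [85(c=1)]
  2. access 85: HIT, count now 2. Cache: [85(c=2)]
  3. access 94: MISS. Cache: [94(c=1) 85(c=2)]
  4. access 30: MISS, evict 94(c=1). Cache: [30(c=1) 85(c=2)]
  5. access 30: HIT, count now 2. Cache: [85(c=2) 30(c=2)]
  6. access 30: HIT, count now 3. Cache: [85(c=2) 30(c=3)]
Total: 3 hits, 3 misses, 1 evictions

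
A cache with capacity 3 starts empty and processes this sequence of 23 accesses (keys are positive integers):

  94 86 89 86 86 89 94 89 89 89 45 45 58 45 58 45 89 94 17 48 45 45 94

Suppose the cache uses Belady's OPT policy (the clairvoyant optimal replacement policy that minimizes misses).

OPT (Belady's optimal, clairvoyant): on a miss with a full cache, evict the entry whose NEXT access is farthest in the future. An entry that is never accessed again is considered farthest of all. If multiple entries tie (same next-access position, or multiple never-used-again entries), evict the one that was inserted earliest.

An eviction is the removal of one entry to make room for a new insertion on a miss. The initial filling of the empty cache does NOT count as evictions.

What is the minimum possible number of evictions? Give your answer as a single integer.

OPT (Belady) simulation (capacity=3):
  1. access 94: MISS. Cache: [94]
  2. access 86: MISS. Cache: [94 86]
  3. access 89: MISS. Cache: [94 86 89]
  4. access 86: HIT. Next use of 86: step 5. Cache: [94 86 89]
  5. access 86: HIT. Next use of 86: never. Cache: [94 86 89]
  6. access 89: HIT. Next use of 89: step 8. Cache: [94 86 89]
  7. access 94: HIT. Next use of 94: step 18. Cache: [94 86 89]
  8. access 89: HIT. Next use of 89: step 9. Cache: [94 86 89]
  9. access 89: HIT. Next use of 89: step 10. Cache: [94 86 89]
  10. access 89: HIT. Next use of 89: step 17. Cache: [94 86 89]
  11. access 45: MISS, evict 86 (next use: never). Cache: [94 89 45]
  12. access 45: HIT. Next use of 45: step 14. Cache: [94 89 45]
  13. access 58: MISS, evict 94 (next use: step 18). Cache: [89 45 58]
  14. access 45: HIT. Next use of 45: step 16. Cache: [89 45 58]
  15. access 58: HIT. Next use of 58: never. Cache: [89 45 58]
  16. access 45: HIT. Next use of 45: step 21. Cache: [89 45 58]
  17. access 89: HIT. Next use of 89: never. Cache: [89 45 58]
  18. access 94: MISS, evict 89 (next use: never). Cache: [45 58 94]
  19. access 17: MISS, evict 58 (next use: never). Cache: [45 94 17]
  20. access 48: MISS, evict 17 (next use: never). Cache: [45 94 48]
  21. access 45: HIT. Next use of 45: step 22. Cache: [45 94 48]
  22. access 45: HIT. Next use of 45: never. Cache: [45 94 48]
  23. access 94: HIT. Next use of 94: never. Cache: [45 94 48]
Total: 15 hits, 8 misses, 5 evictions

Answer: 5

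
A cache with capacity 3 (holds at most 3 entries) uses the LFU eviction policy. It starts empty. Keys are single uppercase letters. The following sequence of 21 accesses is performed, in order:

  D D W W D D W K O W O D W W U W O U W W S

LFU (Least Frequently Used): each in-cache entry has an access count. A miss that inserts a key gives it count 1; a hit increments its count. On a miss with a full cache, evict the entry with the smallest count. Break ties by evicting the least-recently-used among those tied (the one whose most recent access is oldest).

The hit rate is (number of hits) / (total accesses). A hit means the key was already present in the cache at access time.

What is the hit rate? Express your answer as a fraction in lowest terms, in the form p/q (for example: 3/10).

Answer: 13/21

Derivation:
LFU simulation (capacity=3):
  1. access D: MISS. Cache: [D(c=1)]
  2. access D: HIT, count now 2. Cache: [D(c=2)]
  3. access W: MISS. Cache: [W(c=1) D(c=2)]
  4. access W: HIT, count now 2. Cache: [D(c=2) W(c=2)]
  5. access D: HIT, count now 3. Cache: [W(c=2) D(c=3)]
  6. access D: HIT, count now 4. Cache: [W(c=2) D(c=4)]
  7. access W: HIT, count now 3. Cache: [W(c=3) D(c=4)]
  8. access K: MISS. Cache: [K(c=1) W(c=3) D(c=4)]
  9. access O: MISS, evict K(c=1). Cache: [O(c=1) W(c=3) D(c=4)]
  10. access W: HIT, count now 4. Cache: [O(c=1) D(c=4) W(c=4)]
  11. access O: HIT, count now 2. Cache: [O(c=2) D(c=4) W(c=4)]
  12. access D: HIT, count now 5. Cache: [O(c=2) W(c=4) D(c=5)]
  13. access W: HIT, count now 5. Cache: [O(c=2) D(c=5) W(c=5)]
  14. access W: HIT, count now 6. Cache: [O(c=2) D(c=5) W(c=6)]
  15. access U: MISS, evict O(c=2). Cache: [U(c=1) D(c=5) W(c=6)]
  16. access W: HIT, count now 7. Cache: [U(c=1) D(c=5) W(c=7)]
  17. access O: MISS, evict U(c=1). Cache: [O(c=1) D(c=5) W(c=7)]
  18. access U: MISS, evict O(c=1). Cache: [U(c=1) D(c=5) W(c=7)]
  19. access W: HIT, count now 8. Cache: [U(c=1) D(c=5) W(c=8)]
  20. access W: HIT, count now 9. Cache: [U(c=1) D(c=5) W(c=9)]
  21. access S: MISS, evict U(c=1). Cache: [S(c=1) D(c=5) W(c=9)]
Total: 13 hits, 8 misses, 5 evictions

Hit rate = 13/21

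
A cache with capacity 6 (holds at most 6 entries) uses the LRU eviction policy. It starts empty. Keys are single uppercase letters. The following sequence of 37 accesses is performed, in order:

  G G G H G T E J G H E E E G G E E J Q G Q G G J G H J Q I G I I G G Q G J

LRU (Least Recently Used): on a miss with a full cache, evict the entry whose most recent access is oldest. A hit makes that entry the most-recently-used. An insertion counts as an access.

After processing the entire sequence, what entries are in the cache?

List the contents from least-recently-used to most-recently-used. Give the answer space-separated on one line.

LRU simulation (capacity=6):
  1. access G: MISS. Cache (LRU->MRU): [G]
  2. access G: HIT. Cache (LRU->MRU): [G]
  3. access G: HIT. Cache (LRU->MRU): [G]
  4. access H: MISS. Cache (LRU->MRU): [G H]
  5. access G: HIT. Cache (LRU->MRU): [H G]
  6. access T: MISS. Cache (LRU->MRU): [H G T]
  7. access E: MISS. Cache (LRU->MRU): [H G T E]
  8. access J: MISS. Cache (LRU->MRU): [H G T E J]
  9. access G: HIT. Cache (LRU->MRU): [H T E J G]
  10. access H: HIT. Cache (LRU->MRU): [T E J G H]
  11. access E: HIT. Cache (LRU->MRU): [T J G H E]
  12. access E: HIT. Cache (LRU->MRU): [T J G H E]
  13. access E: HIT. Cache (LRU->MRU): [T J G H E]
  14. access G: HIT. Cache (LRU->MRU): [T J H E G]
  15. access G: HIT. Cache (LRU->MRU): [T J H E G]
  16. access E: HIT. Cache (LRU->MRU): [T J H G E]
  17. access E: HIT. Cache (LRU->MRU): [T J H G E]
  18. access J: HIT. Cache (LRU->MRU): [T H G E J]
  19. access Q: MISS. Cache (LRU->MRU): [T H G E J Q]
  20. access G: HIT. Cache (LRU->MRU): [T H E J Q G]
  21. access Q: HIT. Cache (LRU->MRU): [T H E J G Q]
  22. access G: HIT. Cache (LRU->MRU): [T H E J Q G]
  23. access G: HIT. Cache (LRU->MRU): [T H E J Q G]
  24. access J: HIT. Cache (LRU->MRU): [T H E Q G J]
  25. access G: HIT. Cache (LRU->MRU): [T H E Q J G]
  26. access H: HIT. Cache (LRU->MRU): [T E Q J G H]
  27. access J: HIT. Cache (LRU->MRU): [T E Q G H J]
  28. access Q: HIT. Cache (LRU->MRU): [T E G H J Q]
  29. access I: MISS, evict T. Cache (LRU->MRU): [E G H J Q I]
  30. access G: HIT. Cache (LRU->MRU): [E H J Q I G]
  31. access I: HIT. Cache (LRU->MRU): [E H J Q G I]
  32. access I: HIT. Cache (LRU->MRU): [E H J Q G I]
  33. access G: HIT. Cache (LRU->MRU): [E H J Q I G]
  34. access G: HIT. Cache (LRU->MRU): [E H J Q I G]
  35. access Q: HIT. Cache (LRU->MRU): [E H J I G Q]
  36. access G: HIT. Cache (LRU->MRU): [E H J I Q G]
  37. access J: HIT. Cache (LRU->MRU): [E H I Q G J]
Total: 30 hits, 7 misses, 1 evictions

Answer: E H I Q G J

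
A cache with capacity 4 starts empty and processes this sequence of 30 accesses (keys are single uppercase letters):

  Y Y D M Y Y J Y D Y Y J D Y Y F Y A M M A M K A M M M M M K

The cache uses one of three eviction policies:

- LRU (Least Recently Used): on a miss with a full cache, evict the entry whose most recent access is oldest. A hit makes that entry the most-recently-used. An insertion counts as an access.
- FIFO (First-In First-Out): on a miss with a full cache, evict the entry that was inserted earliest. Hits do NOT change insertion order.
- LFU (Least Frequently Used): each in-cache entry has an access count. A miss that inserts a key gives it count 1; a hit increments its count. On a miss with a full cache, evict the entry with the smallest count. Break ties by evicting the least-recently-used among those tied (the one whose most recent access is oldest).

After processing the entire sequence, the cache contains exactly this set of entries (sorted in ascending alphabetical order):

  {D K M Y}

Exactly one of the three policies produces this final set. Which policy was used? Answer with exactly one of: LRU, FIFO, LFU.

Simulating under each policy and comparing final sets:
  LRU: final set = {A K M Y} -> differs
  FIFO: final set = {A K M Y} -> differs
  LFU: final set = {D K M Y} -> MATCHES target
Only LFU produces the target set.

Answer: LFU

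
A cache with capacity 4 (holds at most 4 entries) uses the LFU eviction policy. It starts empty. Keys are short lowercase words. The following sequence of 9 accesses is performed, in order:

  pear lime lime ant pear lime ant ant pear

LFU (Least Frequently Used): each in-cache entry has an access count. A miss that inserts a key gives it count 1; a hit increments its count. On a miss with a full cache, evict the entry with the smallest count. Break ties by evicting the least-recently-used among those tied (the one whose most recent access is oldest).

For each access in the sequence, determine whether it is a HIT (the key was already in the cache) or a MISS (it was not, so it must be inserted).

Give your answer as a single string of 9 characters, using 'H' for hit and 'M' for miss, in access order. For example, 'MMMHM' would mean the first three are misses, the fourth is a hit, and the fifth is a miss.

LFU simulation (capacity=4):
  1. access pear: MISS. Cache: [pear(c=1)]
  2. access lime: MISS. Cache: [pear(c=1) lime(c=1)]
  3. access lime: HIT, count now 2. Cache: [pear(c=1) lime(c=2)]
  4. access ant: MISS. Cache: [pear(c=1) ant(c=1) lime(c=2)]
  5. access pear: HIT, count now 2. Cache: [ant(c=1) lime(c=2) pear(c=2)]
  6. access lime: HIT, count now 3. Cache: [ant(c=1) pear(c=2) lime(c=3)]
  7. access ant: HIT, count now 2. Cache: [pear(c=2) ant(c=2) lime(c=3)]
  8. access ant: HIT, count now 3. Cache: [pear(c=2) lime(c=3) ant(c=3)]
  9. access pear: HIT, count now 3. Cache: [lime(c=3) ant(c=3) pear(c=3)]
Total: 6 hits, 3 misses, 0 evictions

Answer: MMHMHHHHH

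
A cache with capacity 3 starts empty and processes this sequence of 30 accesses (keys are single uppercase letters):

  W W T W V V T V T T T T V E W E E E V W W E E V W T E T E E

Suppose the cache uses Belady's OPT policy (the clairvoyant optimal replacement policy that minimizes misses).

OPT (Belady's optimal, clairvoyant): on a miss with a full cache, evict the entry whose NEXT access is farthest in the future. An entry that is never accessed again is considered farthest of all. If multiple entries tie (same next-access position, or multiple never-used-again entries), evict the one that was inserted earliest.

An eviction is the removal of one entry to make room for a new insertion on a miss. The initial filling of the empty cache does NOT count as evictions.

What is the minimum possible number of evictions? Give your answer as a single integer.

OPT (Belady) simulation (capacity=3):
  1. access W: MISS. Cache: [W]
  2. access W: HIT. Next use of W: step 4. Cache: [W]
  3. access T: MISS. Cache: [W T]
  4. access W: HIT. Next use of W: step 15. Cache: [W T]
  5. access V: MISS. Cache: [W T V]
  6. access V: HIT. Next use of V: step 8. Cache: [W T V]
  7. access T: HIT. Next use of T: step 9. Cache: [W T V]
  8. access V: HIT. Next use of V: step 13. Cache: [W T V]
  9. access T: HIT. Next use of T: step 10. Cache: [W T V]
  10. access T: HIT. Next use of T: step 11. Cache: [W T V]
  11. access T: HIT. Next use of T: step 12. Cache: [W T V]
  12. access T: HIT. Next use of T: step 26. Cache: [W T V]
  13. access V: HIT. Next use of V: step 19. Cache: [W T V]
  14. access E: MISS, evict T (next use: step 26). Cache: [W V E]
  15. access W: HIT. Next use of W: step 20. Cache: [W V E]
  16. access E: HIT. Next use of E: step 17. Cache: [W V E]
  17. access E: HIT. Next use of E: step 18. Cache: [W V E]
  18. access E: HIT. Next use of E: step 22. Cache: [W V E]
  19. access V: HIT. Next use of V: step 24. Cache: [W V E]
  20. access W: HIT. Next use of W: step 21. Cache: [W V E]
  21. access W: HIT. Next use of W: step 25. Cache: [W V E]
  22. access E: HIT. Next use of E: step 23. Cache: [W V E]
  23. access E: HIT. Next use of E: step 27. Cache: [W V E]
  24. access V: HIT. Next use of V: never. Cache: [W V E]
  25. access W: HIT. Next use of W: never. Cache: [W V E]
  26. access T: MISS, evict W (next use: never). Cache: [V E T]
  27. access E: HIT. Next use of E: step 29. Cache: [V E T]
  28. access T: HIT. Next use of T: never. Cache: [V E T]
  29. access E: HIT. Next use of E: step 30. Cache: [V E T]
  30. access E: HIT. Next use of E: never. Cache: [V E T]
Total: 25 hits, 5 misses, 2 evictions

Answer: 2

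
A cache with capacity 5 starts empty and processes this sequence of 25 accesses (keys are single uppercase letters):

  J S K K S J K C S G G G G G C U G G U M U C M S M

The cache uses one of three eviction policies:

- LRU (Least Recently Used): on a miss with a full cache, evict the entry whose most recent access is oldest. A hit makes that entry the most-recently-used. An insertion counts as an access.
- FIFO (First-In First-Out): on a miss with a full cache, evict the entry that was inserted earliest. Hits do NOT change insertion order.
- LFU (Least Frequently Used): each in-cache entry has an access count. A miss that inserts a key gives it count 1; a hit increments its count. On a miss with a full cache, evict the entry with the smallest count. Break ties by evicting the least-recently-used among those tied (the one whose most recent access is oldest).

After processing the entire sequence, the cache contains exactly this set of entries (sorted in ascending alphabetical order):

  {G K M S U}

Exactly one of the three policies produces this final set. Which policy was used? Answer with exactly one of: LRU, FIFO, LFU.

Answer: LFU

Derivation:
Simulating under each policy and comparing final sets:
  LRU: final set = {C G M S U} -> differs
  FIFO: final set = {C G M S U} -> differs
  LFU: final set = {G K M S U} -> MATCHES target
Only LFU produces the target set.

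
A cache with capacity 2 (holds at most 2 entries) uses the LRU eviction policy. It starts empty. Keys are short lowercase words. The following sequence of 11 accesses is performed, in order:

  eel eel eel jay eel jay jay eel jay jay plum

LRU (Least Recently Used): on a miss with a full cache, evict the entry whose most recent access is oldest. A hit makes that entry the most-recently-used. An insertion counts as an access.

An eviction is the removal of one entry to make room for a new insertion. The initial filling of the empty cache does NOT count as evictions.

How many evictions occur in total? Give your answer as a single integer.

LRU simulation (capacity=2):
  1. access eel: MISS. Cache (LRU->MRU): [eel]
  2. access eel: HIT. Cache (LRU->MRU): [eel]
  3. access eel: HIT. Cache (LRU->MRU): [eel]
  4. access jay: MISS. Cache (LRU->MRU): [eel jay]
  5. access eel: HIT. Cache (LRU->MRU): [jay eel]
  6. access jay: HIT. Cache (LRU->MRU): [eel jay]
  7. access jay: HIT. Cache (LRU->MRU): [eel jay]
  8. access eel: HIT. Cache (LRU->MRU): [jay eel]
  9. access jay: HIT. Cache (LRU->MRU): [eel jay]
  10. access jay: HIT. Cache (LRU->MRU): [eel jay]
  11. access plum: MISS, evict eel. Cache (LRU->MRU): [jay plum]
Total: 8 hits, 3 misses, 1 evictions

Answer: 1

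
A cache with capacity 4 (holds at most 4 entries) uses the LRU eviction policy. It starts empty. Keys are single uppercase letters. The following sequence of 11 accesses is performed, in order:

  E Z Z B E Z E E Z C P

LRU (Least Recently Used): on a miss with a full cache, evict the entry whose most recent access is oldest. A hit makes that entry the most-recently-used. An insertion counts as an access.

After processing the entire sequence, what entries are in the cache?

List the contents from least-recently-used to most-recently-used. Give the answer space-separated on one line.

LRU simulation (capacity=4):
  1. access E: MISS. Cache (LRU->MRU): [E]
  2. access Z: MISS. Cache (LRU->MRU): [E Z]
  3. access Z: HIT. Cache (LRU->MRU): [E Z]
  4. access B: MISS. Cache (LRU->MRU): [E Z B]
  5. access E: HIT. Cache (LRU->MRU): [Z B E]
  6. access Z: HIT. Cache (LRU->MRU): [B E Z]
  7. access E: HIT. Cache (LRU->MRU): [B Z E]
  8. access E: HIT. Cache (LRU->MRU): [B Z E]
  9. access Z: HIT. Cache (LRU->MRU): [B E Z]
  10. access C: MISS. Cache (LRU->MRU): [B E Z C]
  11. access P: MISS, evict B. Cache (LRU->MRU): [E Z C P]
Total: 6 hits, 5 misses, 1 evictions

Answer: E Z C P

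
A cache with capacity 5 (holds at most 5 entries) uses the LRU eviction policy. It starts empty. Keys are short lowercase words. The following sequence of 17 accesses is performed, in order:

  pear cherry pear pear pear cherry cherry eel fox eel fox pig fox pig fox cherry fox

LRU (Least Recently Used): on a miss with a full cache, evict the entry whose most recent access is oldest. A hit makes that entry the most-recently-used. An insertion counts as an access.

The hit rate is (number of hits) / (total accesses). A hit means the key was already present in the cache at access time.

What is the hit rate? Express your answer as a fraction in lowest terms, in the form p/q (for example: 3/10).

Answer: 12/17

Derivation:
LRU simulation (capacity=5):
  1. access pear: MISS. Cache (LRU->MRU): [pear]
  2. access cherry: MISS. Cache (LRU->MRU): [pear cherry]
  3. access pear: HIT. Cache (LRU->MRU): [cherry pear]
  4. access pear: HIT. Cache (LRU->MRU): [cherry pear]
  5. access pear: HIT. Cache (LRU->MRU): [cherry pear]
  6. access cherry: HIT. Cache (LRU->MRU): [pear cherry]
  7. access cherry: HIT. Cache (LRU->MRU): [pear cherry]
  8. access eel: MISS. Cache (LRU->MRU): [pear cherry eel]
  9. access fox: MISS. Cache (LRU->MRU): [pear cherry eel fox]
  10. access eel: HIT. Cache (LRU->MRU): [pear cherry fox eel]
  11. access fox: HIT. Cache (LRU->MRU): [pear cherry eel fox]
  12. access pig: MISS. Cache (LRU->MRU): [pear cherry eel fox pig]
  13. access fox: HIT. Cache (LRU->MRU): [pear cherry eel pig fox]
  14. access pig: HIT. Cache (LRU->MRU): [pear cherry eel fox pig]
  15. access fox: HIT. Cache (LRU->MRU): [pear cherry eel pig fox]
  16. access cherry: HIT. Cache (LRU->MRU): [pear eel pig fox cherry]
  17. access fox: HIT. Cache (LRU->MRU): [pear eel pig cherry fox]
Total: 12 hits, 5 misses, 0 evictions

Hit rate = 12/17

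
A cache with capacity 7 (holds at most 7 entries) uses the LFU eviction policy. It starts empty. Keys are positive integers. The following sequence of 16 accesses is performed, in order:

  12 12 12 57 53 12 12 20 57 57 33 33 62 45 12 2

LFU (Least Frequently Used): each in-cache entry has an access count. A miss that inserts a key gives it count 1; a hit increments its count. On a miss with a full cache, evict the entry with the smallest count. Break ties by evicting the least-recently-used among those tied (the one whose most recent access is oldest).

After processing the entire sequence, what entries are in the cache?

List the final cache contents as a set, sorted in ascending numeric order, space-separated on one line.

LFU simulation (capacity=7):
  1. access 12: MISS. Cache: [12(c=1)]
  2. access 12: HIT, count now 2. Cache: [12(c=2)]
  3. access 12: HIT, count now 3. Cache: [12(c=3)]
  4. access 57: MISS. Cache: [57(c=1) 12(c=3)]
  5. access 53: MISS. Cache: [57(c=1) 53(c=1) 12(c=3)]
  6. access 12: HIT, count now 4. Cache: [57(c=1) 53(c=1) 12(c=4)]
  7. access 12: HIT, count now 5. Cache: [57(c=1) 53(c=1) 12(c=5)]
  8. access 20: MISS. Cache: [57(c=1) 53(c=1) 20(c=1) 12(c=5)]
  9. access 57: HIT, count now 2. Cache: [53(c=1) 20(c=1) 57(c=2) 12(c=5)]
  10. access 57: HIT, count now 3. Cache: [53(c=1) 20(c=1) 57(c=3) 12(c=5)]
  11. access 33: MISS. Cache: [53(c=1) 20(c=1) 33(c=1) 57(c=3) 12(c=5)]
  12. access 33: HIT, count now 2. Cache: [53(c=1) 20(c=1) 33(c=2) 57(c=3) 12(c=5)]
  13. access 62: MISS. Cache: [53(c=1) 20(c=1) 62(c=1) 33(c=2) 57(c=3) 12(c=5)]
  14. access 45: MISS. Cache: [53(c=1) 20(c=1) 62(c=1) 45(c=1) 33(c=2) 57(c=3) 12(c=5)]
  15. access 12: HIT, count now 6. Cache: [53(c=1) 20(c=1) 62(c=1) 45(c=1) 33(c=2) 57(c=3) 12(c=6)]
  16. access 2: MISS, evict 53(c=1). Cache: [20(c=1) 62(c=1) 45(c=1) 2(c=1) 33(c=2) 57(c=3) 12(c=6)]
Total: 8 hits, 8 misses, 1 evictions

Answer: 2 12 20 33 45 57 62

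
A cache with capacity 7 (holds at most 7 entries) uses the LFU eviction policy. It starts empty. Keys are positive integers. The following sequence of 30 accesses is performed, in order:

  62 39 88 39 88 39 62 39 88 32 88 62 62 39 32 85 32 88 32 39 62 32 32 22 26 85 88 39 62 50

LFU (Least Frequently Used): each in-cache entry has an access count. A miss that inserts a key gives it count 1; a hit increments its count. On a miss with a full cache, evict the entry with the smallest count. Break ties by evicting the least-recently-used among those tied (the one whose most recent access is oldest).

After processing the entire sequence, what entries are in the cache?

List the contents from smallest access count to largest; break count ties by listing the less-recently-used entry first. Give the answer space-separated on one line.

Answer: 26 50 85 32 88 62 39

Derivation:
LFU simulation (capacity=7):
  1. access 62: MISS. Cache: [62(c=1)]
  2. access 39: MISS. Cache: [62(c=1) 39(c=1)]
  3. access 88: MISS. Cache: [62(c=1) 39(c=1) 88(c=1)]
  4. access 39: HIT, count now 2. Cache: [62(c=1) 88(c=1) 39(c=2)]
  5. access 88: HIT, count now 2. Cache: [62(c=1) 39(c=2) 88(c=2)]
  6. access 39: HIT, count now 3. Cache: [62(c=1) 88(c=2) 39(c=3)]
  7. access 62: HIT, count now 2. Cache: [88(c=2) 62(c=2) 39(c=3)]
  8. access 39: HIT, count now 4. Cache: [88(c=2) 62(c=2) 39(c=4)]
  9. access 88: HIT, count now 3. Cache: [62(c=2) 88(c=3) 39(c=4)]
  10. access 32: MISS. Cache: [32(c=1) 62(c=2) 88(c=3) 39(c=4)]
  11. access 88: HIT, count now 4. Cache: [32(c=1) 62(c=2) 39(c=4) 88(c=4)]
  12. access 62: HIT, count now 3. Cache: [32(c=1) 62(c=3) 39(c=4) 88(c=4)]
  13. access 62: HIT, count now 4. Cache: [32(c=1) 39(c=4) 88(c=4) 62(c=4)]
  14. access 39: HIT, count now 5. Cache: [32(c=1) 88(c=4) 62(c=4) 39(c=5)]
  15. access 32: HIT, count now 2. Cache: [32(c=2) 88(c=4) 62(c=4) 39(c=5)]
  16. access 85: MISS. Cache: [85(c=1) 32(c=2) 88(c=4) 62(c=4) 39(c=5)]
  17. access 32: HIT, count now 3. Cache: [85(c=1) 32(c=3) 88(c=4) 62(c=4) 39(c=5)]
  18. access 88: HIT, count now 5. Cache: [85(c=1) 32(c=3) 62(c=4) 39(c=5) 88(c=5)]
  19. access 32: HIT, count now 4. Cache: [85(c=1) 62(c=4) 32(c=4) 39(c=5) 88(c=5)]
  20. access 39: HIT, count now 6. Cache: [85(c=1) 62(c=4) 32(c=4) 88(c=5) 39(c=6)]
  21. access 62: HIT, count now 5. Cache: [85(c=1) 32(c=4) 88(c=5) 62(c=5) 39(c=6)]
  22. access 32: HIT, count now 5. Cache: [85(c=1) 88(c=5) 62(c=5) 32(c=5) 39(c=6)]
  23. access 32: HIT, count now 6. Cache: [85(c=1) 88(c=5) 62(c=5) 39(c=6) 32(c=6)]
  24. access 22: MISS. Cache: [85(c=1) 22(c=1) 88(c=5) 62(c=5) 39(c=6) 32(c=6)]
  25. access 26: MISS. Cache: [85(c=1) 22(c=1) 26(c=1) 88(c=5) 62(c=5) 39(c=6) 32(c=6)]
  26. access 85: HIT, count now 2. Cache: [22(c=1) 26(c=1) 85(c=2) 88(c=5) 62(c=5) 39(c=6) 32(c=6)]
  27. access 88: HIT, count now 6. Cache: [22(c=1) 26(c=1) 85(c=2) 62(c=5) 39(c=6) 32(c=6) 88(c=6)]
  28. access 39: HIT, count now 7. Cache: [22(c=1) 26(c=1) 85(c=2) 62(c=5) 32(c=6) 88(c=6) 39(c=7)]
  29. access 62: HIT, count now 6. Cache: [22(c=1) 26(c=1) 85(c=2) 32(c=6) 88(c=6) 62(c=6) 39(c=7)]
  30. access 50: MISS, evict 22(c=1). Cache: [26(c=1) 50(c=1) 85(c=2) 32(c=6) 88(c=6) 62(c=6) 39(c=7)]
Total: 22 hits, 8 misses, 1 evictions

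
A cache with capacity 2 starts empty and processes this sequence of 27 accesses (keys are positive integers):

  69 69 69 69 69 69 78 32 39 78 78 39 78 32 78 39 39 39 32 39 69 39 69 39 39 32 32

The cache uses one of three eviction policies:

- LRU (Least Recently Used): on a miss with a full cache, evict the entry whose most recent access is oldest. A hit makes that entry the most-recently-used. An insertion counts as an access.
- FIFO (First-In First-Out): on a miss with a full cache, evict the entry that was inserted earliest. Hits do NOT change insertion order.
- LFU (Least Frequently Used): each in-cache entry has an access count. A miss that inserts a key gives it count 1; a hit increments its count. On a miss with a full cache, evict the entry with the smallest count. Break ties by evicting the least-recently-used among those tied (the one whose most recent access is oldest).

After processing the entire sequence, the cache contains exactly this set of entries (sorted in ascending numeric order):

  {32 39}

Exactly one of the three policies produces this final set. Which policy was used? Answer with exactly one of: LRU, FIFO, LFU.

Answer: LRU

Derivation:
Simulating under each policy and comparing final sets:
  LRU: final set = {32 39} -> MATCHES target
  FIFO: final set = {32 69} -> differs
  LFU: final set = {32 69} -> differs
Only LRU produces the target set.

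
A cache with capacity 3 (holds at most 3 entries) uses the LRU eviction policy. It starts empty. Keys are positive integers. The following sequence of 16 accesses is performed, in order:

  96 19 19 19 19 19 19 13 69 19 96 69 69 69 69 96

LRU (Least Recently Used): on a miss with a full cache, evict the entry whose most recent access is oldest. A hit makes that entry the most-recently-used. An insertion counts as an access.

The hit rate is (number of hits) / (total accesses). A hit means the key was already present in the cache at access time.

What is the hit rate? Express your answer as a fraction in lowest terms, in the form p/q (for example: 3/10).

LRU simulation (capacity=3):
  1. access 96: MISS. Cache (LRU->MRU): [96]
  2. access 19: MISS. Cache (LRU->MRU): [96 19]
  3. access 19: HIT. Cache (LRU->MRU): [96 19]
  4. access 19: HIT. Cache (LRU->MRU): [96 19]
  5. access 19: HIT. Cache (LRU->MRU): [96 19]
  6. access 19: HIT. Cache (LRU->MRU): [96 19]
  7. access 19: HIT. Cache (LRU->MRU): [96 19]
  8. access 13: MISS. Cache (LRU->MRU): [96 19 13]
  9. access 69: MISS, evict 96. Cache (LRU->MRU): [19 13 69]
  10. access 19: HIT. Cache (LRU->MRU): [13 69 19]
  11. access 96: MISS, evict 13. Cache (LRU->MRU): [69 19 96]
  12. access 69: HIT. Cache (LRU->MRU): [19 96 69]
  13. access 69: HIT. Cache (LRU->MRU): [19 96 69]
  14. access 69: HIT. Cache (LRU->MRU): [19 96 69]
  15. access 69: HIT. Cache (LRU->MRU): [19 96 69]
  16. access 96: HIT. Cache (LRU->MRU): [19 69 96]
Total: 11 hits, 5 misses, 2 evictions

Hit rate = 11/16

Answer: 11/16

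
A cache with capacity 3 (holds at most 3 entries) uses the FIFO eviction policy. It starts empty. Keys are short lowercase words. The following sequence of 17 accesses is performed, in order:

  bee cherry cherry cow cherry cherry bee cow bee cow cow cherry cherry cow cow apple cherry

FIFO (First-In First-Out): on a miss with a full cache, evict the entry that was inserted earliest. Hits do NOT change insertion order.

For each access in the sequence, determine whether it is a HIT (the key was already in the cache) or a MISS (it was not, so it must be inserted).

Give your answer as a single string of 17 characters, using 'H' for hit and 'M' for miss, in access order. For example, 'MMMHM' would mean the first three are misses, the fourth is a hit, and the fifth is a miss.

FIFO simulation (capacity=3):
  1. access bee: MISS. Cache (old->new): [bee]
  2. access cherry: MISS. Cache (old->new): [bee cherry]
  3. access cherry: HIT. Cache (old->new): [bee cherry]
  4. access cow: MISS. Cache (old->new): [bee cherry cow]
  5. access cherry: HIT. Cache (old->new): [bee cherry cow]
  6. access cherry: HIT. Cache (old->new): [bee cherry cow]
  7. access bee: HIT. Cache (old->new): [bee cherry cow]
  8. access cow: HIT. Cache (old->new): [bee cherry cow]
  9. access bee: HIT. Cache (old->new): [bee cherry cow]
  10. access cow: HIT. Cache (old->new): [bee cherry cow]
  11. access cow: HIT. Cache (old->new): [bee cherry cow]
  12. access cherry: HIT. Cache (old->new): [bee cherry cow]
  13. access cherry: HIT. Cache (old->new): [bee cherry cow]
  14. access cow: HIT. Cache (old->new): [bee cherry cow]
  15. access cow: HIT. Cache (old->new): [bee cherry cow]
  16. access apple: MISS, evict bee. Cache (old->new): [cherry cow apple]
  17. access cherry: HIT. Cache (old->new): [cherry cow apple]
Total: 13 hits, 4 misses, 1 evictions

Answer: MMHMHHHHHHHHHHHMH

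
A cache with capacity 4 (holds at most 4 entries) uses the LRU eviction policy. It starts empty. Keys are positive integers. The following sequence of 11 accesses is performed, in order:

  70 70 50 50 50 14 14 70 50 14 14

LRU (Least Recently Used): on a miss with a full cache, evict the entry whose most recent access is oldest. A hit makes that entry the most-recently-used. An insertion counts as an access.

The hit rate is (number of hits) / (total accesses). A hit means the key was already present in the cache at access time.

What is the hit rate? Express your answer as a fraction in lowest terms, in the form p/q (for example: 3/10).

Answer: 8/11

Derivation:
LRU simulation (capacity=4):
  1. access 70: MISS. Cache (LRU->MRU): [70]
  2. access 70: HIT. Cache (LRU->MRU): [70]
  3. access 50: MISS. Cache (LRU->MRU): [70 50]
  4. access 50: HIT. Cache (LRU->MRU): [70 50]
  5. access 50: HIT. Cache (LRU->MRU): [70 50]
  6. access 14: MISS. Cache (LRU->MRU): [70 50 14]
  7. access 14: HIT. Cache (LRU->MRU): [70 50 14]
  8. access 70: HIT. Cache (LRU->MRU): [50 14 70]
  9. access 50: HIT. Cache (LRU->MRU): [14 70 50]
  10. access 14: HIT. Cache (LRU->MRU): [70 50 14]
  11. access 14: HIT. Cache (LRU->MRU): [70 50 14]
Total: 8 hits, 3 misses, 0 evictions

Hit rate = 8/11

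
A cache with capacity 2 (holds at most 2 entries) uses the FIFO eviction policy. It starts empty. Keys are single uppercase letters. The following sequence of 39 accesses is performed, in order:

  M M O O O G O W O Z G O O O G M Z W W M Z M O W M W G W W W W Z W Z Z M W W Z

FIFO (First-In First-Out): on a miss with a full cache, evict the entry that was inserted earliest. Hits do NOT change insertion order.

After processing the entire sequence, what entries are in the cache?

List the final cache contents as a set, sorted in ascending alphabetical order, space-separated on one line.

Answer: W Z

Derivation:
FIFO simulation (capacity=2):
  1. access M: MISS. Cache (old->new): [M]
  2. access M: HIT. Cache (old->new): [M]
  3. access O: MISS. Cache (old->new): [M O]
  4. access O: HIT. Cache (old->new): [M O]
  5. access O: HIT. Cache (old->new): [M O]
  6. access G: MISS, evict M. Cache (old->new): [O G]
  7. access O: HIT. Cache (old->new): [O G]
  8. access W: MISS, evict O. Cache (old->new): [G W]
  9. access O: MISS, evict G. Cache (old->new): [W O]
  10. access Z: MISS, evict W. Cache (old->new): [O Z]
  11. access G: MISS, evict O. Cache (old->new): [Z G]
  12. access O: MISS, evict Z. Cache (old->new): [G O]
  13. access O: HIT. Cache (old->new): [G O]
  14. access O: HIT. Cache (old->new): [G O]
  15. access G: HIT. Cache (old->new): [G O]
  16. access M: MISS, evict G. Cache (old->new): [O M]
  17. access Z: MISS, evict O. Cache (old->new): [M Z]
  18. access W: MISS, evict M. Cache (old->new): [Z W]
  19. access W: HIT. Cache (old->new): [Z W]
  20. access M: MISS, evict Z. Cache (old->new): [W M]
  21. access Z: MISS, evict W. Cache (old->new): [M Z]
  22. access M: HIT. Cache (old->new): [M Z]
  23. access O: MISS, evict M. Cache (old->new): [Z O]
  24. access W: MISS, evict Z. Cache (old->new): [O W]
  25. access M: MISS, evict O. Cache (old->new): [W M]
  26. access W: HIT. Cache (old->new): [W M]
  27. access G: MISS, evict W. Cache (old->new): [M G]
  28. access W: MISS, evict M. Cache (old->new): [G W]
  29. access W: HIT. Cache (old->new): [G W]
  30. access W: HIT. Cache (old->new): [G W]
  31. access W: HIT. Cache (old->new): [G W]
  32. access Z: MISS, evict G. Cache (old->new): [W Z]
  33. access W: HIT. Cache (old->new): [W Z]
  34. access Z: HIT. Cache (old->new): [W Z]
  35. access Z: HIT. Cache (old->new): [W Z]
  36. access M: MISS, evict W. Cache (old->new): [Z M]
  37. access W: MISS, evict Z. Cache (old->new): [M W]
  38. access W: HIT. Cache (old->new): [M W]
  39. access Z: MISS, evict M. Cache (old->new): [W Z]
Total: 17 hits, 22 misses, 20 evictions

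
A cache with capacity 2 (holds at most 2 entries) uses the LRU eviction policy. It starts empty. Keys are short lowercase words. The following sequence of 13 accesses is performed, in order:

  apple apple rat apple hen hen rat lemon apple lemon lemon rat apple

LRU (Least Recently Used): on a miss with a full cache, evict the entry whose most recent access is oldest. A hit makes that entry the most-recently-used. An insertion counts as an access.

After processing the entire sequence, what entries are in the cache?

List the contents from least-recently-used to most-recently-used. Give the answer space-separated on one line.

LRU simulation (capacity=2):
  1. access apple: MISS. Cache (LRU->MRU): [apple]
  2. access apple: HIT. Cache (LRU->MRU): [apple]
  3. access rat: MISS. Cache (LRU->MRU): [apple rat]
  4. access apple: HIT. Cache (LRU->MRU): [rat apple]
  5. access hen: MISS, evict rat. Cache (LRU->MRU): [apple hen]
  6. access hen: HIT. Cache (LRU->MRU): [apple hen]
  7. access rat: MISS, evict apple. Cache (LRU->MRU): [hen rat]
  8. access lemon: MISS, evict hen. Cache (LRU->MRU): [rat lemon]
  9. access apple: MISS, evict rat. Cache (LRU->MRU): [lemon apple]
  10. access lemon: HIT. Cache (LRU->MRU): [apple lemon]
  11. access lemon: HIT. Cache (LRU->MRU): [apple lemon]
  12. access rat: MISS, evict apple. Cache (LRU->MRU): [lemon rat]
  13. access apple: MISS, evict lemon. Cache (LRU->MRU): [rat apple]
Total: 5 hits, 8 misses, 6 evictions

Answer: rat apple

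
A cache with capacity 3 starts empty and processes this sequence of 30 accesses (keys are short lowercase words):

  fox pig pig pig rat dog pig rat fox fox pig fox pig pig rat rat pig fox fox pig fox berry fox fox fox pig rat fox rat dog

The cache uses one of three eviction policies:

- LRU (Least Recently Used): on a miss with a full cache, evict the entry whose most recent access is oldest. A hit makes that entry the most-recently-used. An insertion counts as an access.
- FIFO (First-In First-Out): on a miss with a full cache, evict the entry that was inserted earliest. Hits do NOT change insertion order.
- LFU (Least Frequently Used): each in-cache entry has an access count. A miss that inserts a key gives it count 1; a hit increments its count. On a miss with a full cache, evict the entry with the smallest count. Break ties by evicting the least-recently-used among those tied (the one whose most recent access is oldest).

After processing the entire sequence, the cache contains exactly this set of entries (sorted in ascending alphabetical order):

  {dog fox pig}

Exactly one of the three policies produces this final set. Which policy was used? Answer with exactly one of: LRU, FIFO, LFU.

Answer: LFU

Derivation:
Simulating under each policy and comparing final sets:
  LRU: final set = {dog fox rat} -> differs
  FIFO: final set = {dog pig rat} -> differs
  LFU: final set = {dog fox pig} -> MATCHES target
Only LFU produces the target set.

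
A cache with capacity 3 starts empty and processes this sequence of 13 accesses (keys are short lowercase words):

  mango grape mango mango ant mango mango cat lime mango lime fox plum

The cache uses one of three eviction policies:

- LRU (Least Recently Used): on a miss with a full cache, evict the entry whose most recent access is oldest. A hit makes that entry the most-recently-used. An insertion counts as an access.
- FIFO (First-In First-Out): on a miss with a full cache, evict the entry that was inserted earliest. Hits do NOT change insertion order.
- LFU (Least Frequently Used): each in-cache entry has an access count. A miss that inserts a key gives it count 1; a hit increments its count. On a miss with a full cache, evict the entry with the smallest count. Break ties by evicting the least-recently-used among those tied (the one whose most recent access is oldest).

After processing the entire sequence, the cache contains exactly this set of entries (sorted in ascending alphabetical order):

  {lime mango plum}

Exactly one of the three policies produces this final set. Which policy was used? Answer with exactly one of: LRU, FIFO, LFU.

Answer: LFU

Derivation:
Simulating under each policy and comparing final sets:
  LRU: final set = {fox lime plum} -> differs
  FIFO: final set = {fox mango plum} -> differs
  LFU: final set = {lime mango plum} -> MATCHES target
Only LFU produces the target set.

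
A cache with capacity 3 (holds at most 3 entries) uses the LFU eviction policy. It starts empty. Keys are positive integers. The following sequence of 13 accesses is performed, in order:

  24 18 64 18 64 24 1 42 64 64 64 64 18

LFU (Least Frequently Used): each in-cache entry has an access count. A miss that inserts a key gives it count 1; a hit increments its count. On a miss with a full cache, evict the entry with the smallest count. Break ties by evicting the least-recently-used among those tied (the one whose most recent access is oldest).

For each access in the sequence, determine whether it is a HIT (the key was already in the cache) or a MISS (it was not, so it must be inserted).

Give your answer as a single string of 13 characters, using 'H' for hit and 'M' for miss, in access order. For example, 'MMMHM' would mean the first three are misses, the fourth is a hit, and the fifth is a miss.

LFU simulation (capacity=3):
  1. access 24: MISS. Cache: [24(c=1)]
  2. access 18: MISS. Cache: [24(c=1) 18(c=1)]
  3. access 64: MISS. Cache: [24(c=1) 18(c=1) 64(c=1)]
  4. access 18: HIT, count now 2. Cache: [24(c=1) 64(c=1) 18(c=2)]
  5. access 64: HIT, count now 2. Cache: [24(c=1) 18(c=2) 64(c=2)]
  6. access 24: HIT, count now 2. Cache: [18(c=2) 64(c=2) 24(c=2)]
  7. access 1: MISS, evict 18(c=2). Cache: [1(c=1) 64(c=2) 24(c=2)]
  8. access 42: MISS, evict 1(c=1). Cache: [42(c=1) 64(c=2) 24(c=2)]
  9. access 64: HIT, count now 3. Cache: [42(c=1) 24(c=2) 64(c=3)]
  10. access 64: HIT, count now 4. Cache: [42(c=1) 24(c=2) 64(c=4)]
  11. access 64: HIT, count now 5. Cache: [42(c=1) 24(c=2) 64(c=5)]
  12. access 64: HIT, count now 6. Cache: [42(c=1) 24(c=2) 64(c=6)]
  13. access 18: MISS, evict 42(c=1). Cache: [18(c=1) 24(c=2) 64(c=6)]
Total: 7 hits, 6 misses, 3 evictions

Answer: MMMHHHMMHHHHM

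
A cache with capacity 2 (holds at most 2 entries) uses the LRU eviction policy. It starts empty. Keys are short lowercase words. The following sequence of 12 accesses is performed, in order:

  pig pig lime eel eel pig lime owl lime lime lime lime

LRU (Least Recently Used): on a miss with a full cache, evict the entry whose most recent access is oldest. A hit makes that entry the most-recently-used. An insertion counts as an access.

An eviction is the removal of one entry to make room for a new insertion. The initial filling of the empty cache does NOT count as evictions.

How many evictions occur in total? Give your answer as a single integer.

Answer: 4

Derivation:
LRU simulation (capacity=2):
  1. access pig: MISS. Cache (LRU->MRU): [pig]
  2. access pig: HIT. Cache (LRU->MRU): [pig]
  3. access lime: MISS. Cache (LRU->MRU): [pig lime]
  4. access eel: MISS, evict pig. Cache (LRU->MRU): [lime eel]
  5. access eel: HIT. Cache (LRU->MRU): [lime eel]
  6. access pig: MISS, evict lime. Cache (LRU->MRU): [eel pig]
  7. access lime: MISS, evict eel. Cache (LRU->MRU): [pig lime]
  8. access owl: MISS, evict pig. Cache (LRU->MRU): [lime owl]
  9. access lime: HIT. Cache (LRU->MRU): [owl lime]
  10. access lime: HIT. Cache (LRU->MRU): [owl lime]
  11. access lime: HIT. Cache (LRU->MRU): [owl lime]
  12. access lime: HIT. Cache (LRU->MRU): [owl lime]
Total: 6 hits, 6 misses, 4 evictions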